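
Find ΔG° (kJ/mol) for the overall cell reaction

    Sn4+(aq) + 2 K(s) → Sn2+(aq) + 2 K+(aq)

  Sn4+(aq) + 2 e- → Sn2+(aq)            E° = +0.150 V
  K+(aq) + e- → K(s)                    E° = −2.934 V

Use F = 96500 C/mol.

−595 kJ/mol

In the reaction as written Sn4+(aq) is reduced, so the Sn⁴⁺/Sn²⁺ couple is the cathode and K⁺/K is the anode.
E°cell = +0.150 − (−2.934) = +3.084 V; balancing electrons gives n = 2.
ΔG° = −nFE°cell = −(2)(96500)(+3.084) J/mol = −595 kJ/mol.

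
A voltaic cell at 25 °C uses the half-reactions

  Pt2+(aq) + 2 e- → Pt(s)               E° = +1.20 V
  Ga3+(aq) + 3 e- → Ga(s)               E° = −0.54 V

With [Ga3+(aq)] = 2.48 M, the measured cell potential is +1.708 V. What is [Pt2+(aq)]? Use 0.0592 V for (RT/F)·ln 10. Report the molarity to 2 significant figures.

0.15 M

Pt²⁺/Pt is the cathode (higher E°); E°cell = +1.20 − (−0.54) = +1.74 V with n = 6.
From the Nernst equation, log Q = n(E° − E)/0.0592 = 6·(+1.74 − (+1.708))/0.0592 = 3.243.
Balancing electrons gives 3 Pt2+(aq) + 2 Ga(s) → 3 Pt(s) + 2 Ga3+(aq); thus Q = [Ga3+(aq)]^2 / [Pt2+(aq)]^3.
Substituting the known concentrations and solving, log [Pt2+(aq)] = −0.818 and [Pt2+(aq)] = 0.15 M.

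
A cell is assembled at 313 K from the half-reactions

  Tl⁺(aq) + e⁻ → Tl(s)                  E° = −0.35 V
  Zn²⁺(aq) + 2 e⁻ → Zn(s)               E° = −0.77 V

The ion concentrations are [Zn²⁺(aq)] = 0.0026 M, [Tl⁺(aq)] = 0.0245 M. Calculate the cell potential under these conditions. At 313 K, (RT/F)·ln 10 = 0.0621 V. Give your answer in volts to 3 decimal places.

The Tl⁺/Tl couple has the more positive E°, so it is the cathode; Zn²⁺/Zn is the anode.
The standard potential is −0.35 − (−0.77) = +0.42 V and the balanced reaction transfers n = 2 electrons.
For the overall reaction 2 Tl⁺(aq) + Zn(s) → 2 Tl(s) + Zn²⁺(aq), Q = [Zn²⁺(aq)] / [Tl⁺(aq)]^2 = 4.33, giving log Q = 0.637.
Applying E = E° − (RT ln10/nF)·log Q gives +0.42 − (0.0621/2)(0.637) = +0.400 V.

+0.400 V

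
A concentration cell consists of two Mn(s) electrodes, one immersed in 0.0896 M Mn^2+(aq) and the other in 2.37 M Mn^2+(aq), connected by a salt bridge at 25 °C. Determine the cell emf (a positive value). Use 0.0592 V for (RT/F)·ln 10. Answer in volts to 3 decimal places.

0.042 V

For a concentration cell E°cell = 0, since both electrodes use the same couple.
The compartment with the higher Mn^2+(aq) concentration (2.37 M) acts as the cathode; ions are reduced there and produced at the dilute (0.0896 M) anode.
With n = 2, Ecell = −(0.0592/2)·log([dilute]/[conc]) = −(0.0592/2)·log(0.0896/2.37) = +0.042 V.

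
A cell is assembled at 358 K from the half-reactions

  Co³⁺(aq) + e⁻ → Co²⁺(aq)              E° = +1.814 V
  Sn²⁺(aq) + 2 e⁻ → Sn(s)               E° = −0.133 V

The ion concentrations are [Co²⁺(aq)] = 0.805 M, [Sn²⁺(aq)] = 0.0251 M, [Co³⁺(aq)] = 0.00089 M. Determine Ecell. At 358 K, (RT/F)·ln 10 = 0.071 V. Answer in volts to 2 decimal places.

The Co³⁺/Co²⁺ couple has the more positive E°, so it is the cathode; Sn²⁺/Sn is the anode.
The standard potential is +1.814 − (−0.133) = +1.947 V and the balanced reaction transfers n = 2 electrons.
Balancing gives 2 Co³⁺(aq) + Sn(s) → 2 Co²⁺(aq) + Sn²⁺(aq); hence Q = ([Co²⁺(aq)]^2·[Sn²⁺(aq)]) / [Co³⁺(aq)]^2 = 2.05×10^4 (log Q = 4.312).
By the Nernst equation, E = +1.947 − (0.071/2)·(4.312) = +1.79 V.

+1.79 V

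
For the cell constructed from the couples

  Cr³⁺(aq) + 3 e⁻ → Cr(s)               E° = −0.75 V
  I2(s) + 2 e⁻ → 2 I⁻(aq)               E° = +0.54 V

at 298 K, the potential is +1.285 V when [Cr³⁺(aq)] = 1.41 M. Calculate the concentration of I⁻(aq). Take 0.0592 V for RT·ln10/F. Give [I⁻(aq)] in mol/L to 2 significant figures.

1.1 M

The I₂/I⁻ couple has the larger reduction potential, so it is the cathode: E°cell = +0.54 − (−0.75) = +1.29 V and n = 6.
Since E = E° − (0.0592/n)·log Q, log Q = n(E° − E)/0.0592 = 0.507.
Balancing electrons gives 3 I2(s) + 2 Cr(s) → 6 I⁻(aq) + 2 Cr³⁺(aq); thus Q = [I⁻(aq)]^6·[Cr³⁺(aq)]^2.
Isolating [I⁻(aq)] in Q = 10^{0.507} yields log [I⁻(aq)] = 0.035, i.e. 1.1 M.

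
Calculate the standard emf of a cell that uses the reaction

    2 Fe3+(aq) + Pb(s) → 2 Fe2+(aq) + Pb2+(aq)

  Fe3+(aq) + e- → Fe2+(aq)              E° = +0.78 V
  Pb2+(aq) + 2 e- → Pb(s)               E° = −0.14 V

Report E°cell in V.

Fe3+(aq) gains electrons, so the Fe³⁺/Fe²⁺ couple is the cathode; the Pb²⁺/Pb couple is the anode.
E°cell = E°(cathode) − E°(anode) = +0.78 − (−0.14) = +0.92 V.
The positive value indicates the reaction is spontaneous as written.

+0.92 V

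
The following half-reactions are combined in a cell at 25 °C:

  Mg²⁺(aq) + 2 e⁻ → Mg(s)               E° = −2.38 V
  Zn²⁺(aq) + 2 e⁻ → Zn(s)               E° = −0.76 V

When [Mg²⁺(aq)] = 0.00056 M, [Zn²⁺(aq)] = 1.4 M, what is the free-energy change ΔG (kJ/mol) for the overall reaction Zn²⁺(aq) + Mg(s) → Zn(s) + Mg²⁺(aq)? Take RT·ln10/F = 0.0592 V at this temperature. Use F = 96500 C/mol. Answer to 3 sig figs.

E°cell = −0.76 − (−2.38) = +1.62 V; the balanced reaction transfers n = 2 electrons.
Here Q = [Mg²⁺(aq)] / [Zn²⁺(aq)] = 0.0004 (log Q = −3.398), giving E = +1.62 − (0.0592/2)·(−3.398) = +1.7206 V.
Then ΔG = −nFE = −2 × 96500 × +1.7206 J/mol = −332 kJ/mol.

−332 kJ/mol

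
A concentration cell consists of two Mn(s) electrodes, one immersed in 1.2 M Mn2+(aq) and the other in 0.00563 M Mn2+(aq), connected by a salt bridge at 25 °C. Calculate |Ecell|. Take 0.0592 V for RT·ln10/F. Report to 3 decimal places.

0.069 V

For a concentration cell E°cell = 0, since both electrodes use the same couple.
The compartment with the higher Mn2+(aq) concentration (1.2 M) acts as the cathode; ions are reduced there and produced at the dilute (0.00563 M) anode.
With n = 2, Ecell = −(0.0592/2)·log([dilute]/[conc]) = −(0.0592/2)·log(0.00563/1.2) = +0.069 V.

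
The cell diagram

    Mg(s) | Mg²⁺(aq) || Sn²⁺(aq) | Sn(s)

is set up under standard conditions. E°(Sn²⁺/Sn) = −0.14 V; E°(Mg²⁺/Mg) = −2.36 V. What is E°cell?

By convention the left-hand electrode in cell notation is the anode (oxidation) and the right-hand electrode is the cathode (reduction).
E°cell = E°(right) − E°(left) = −0.14 − (−2.36) = +2.22 V.

+2.22 V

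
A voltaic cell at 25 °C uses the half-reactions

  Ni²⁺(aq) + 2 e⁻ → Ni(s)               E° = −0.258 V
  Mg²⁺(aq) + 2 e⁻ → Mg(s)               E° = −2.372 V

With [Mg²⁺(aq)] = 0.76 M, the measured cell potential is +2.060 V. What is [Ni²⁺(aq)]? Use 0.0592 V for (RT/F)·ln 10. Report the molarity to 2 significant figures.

0.011 M

With Ni²⁺/Ni at the cathode and Mg²⁺/Mg at the anode, E°cell = −0.258 − (−2.372) = +2.114 V (n = 2).
Since E = E° − (0.0592/n)·log Q, log Q = n(E° − E)/0.0592 = 1.824.
For Ni²⁺(aq) + Mg(s) → Ni(s) + Mg²⁺(aq), the reaction quotient is Q = [Mg²⁺(aq)] / [Ni²⁺(aq)].
Substituting the known concentrations and solving, log [Ni²⁺(aq)] = −1.943 and [Ni²⁺(aq)] = 0.011 M.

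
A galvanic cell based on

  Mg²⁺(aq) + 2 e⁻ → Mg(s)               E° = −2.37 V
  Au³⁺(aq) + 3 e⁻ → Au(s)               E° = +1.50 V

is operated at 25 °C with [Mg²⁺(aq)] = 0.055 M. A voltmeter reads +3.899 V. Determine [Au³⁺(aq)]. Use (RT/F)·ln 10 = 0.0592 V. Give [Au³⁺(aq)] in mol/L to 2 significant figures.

0.38 M

Au³⁺/Au is the cathode (higher E°); E°cell = +1.50 − (−2.37) = +3.87 V with n = 6.
From the Nernst equation, log Q = n(E° − E)/0.0592 = 6·(+3.87 − (+3.899))/0.0592 = −2.939.
For 2 Au³⁺(aq) + 3 Mg(s) → 2 Au(s) + 3 Mg²⁺(aq), the reaction quotient is Q = [Mg²⁺(aq)]^3 / [Au³⁺(aq)]^2.
Isolating [Au³⁺(aq)] in Q = 10^{−2.939} yields log [Au³⁺(aq)] = −0.420, i.e. 0.38 M.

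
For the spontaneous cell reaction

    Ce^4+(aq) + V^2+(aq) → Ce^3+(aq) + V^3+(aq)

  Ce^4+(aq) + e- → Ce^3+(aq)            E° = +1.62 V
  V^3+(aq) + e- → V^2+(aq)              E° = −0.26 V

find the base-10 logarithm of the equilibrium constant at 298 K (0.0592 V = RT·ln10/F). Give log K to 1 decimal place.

The Ce⁴⁺/Ce³⁺ couple is reduced (cathode); E°cell = +1.62 − (−0.26) = +1.88 V with n = 1.
At equilibrium E = 0, so log K = nE°cell / 0.0592 = (1)(+1.88) / 0.0592 = 31.8.

log K = 31.8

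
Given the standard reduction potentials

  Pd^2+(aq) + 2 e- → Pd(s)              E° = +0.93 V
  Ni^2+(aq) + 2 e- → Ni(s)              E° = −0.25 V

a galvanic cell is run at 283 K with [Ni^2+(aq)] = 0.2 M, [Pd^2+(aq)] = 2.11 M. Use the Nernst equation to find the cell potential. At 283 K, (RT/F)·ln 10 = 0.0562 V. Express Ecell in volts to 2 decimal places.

Pd²⁺/Pd is reduced (cathode, E° = +0.93 V) and Ni²⁺/Ni is oxidized (anode).
E°cell = +0.93 − (−0.25) = +1.18 V, with n = 2 electrons transferred.
Balancing gives Pd^2+(aq) + Ni(s) → Pd(s) + Ni^2+(aq); hence Q = [Ni^2+(aq)] / [Pd^2+(aq)] = 0.0948 (log Q = −1.023).
By the Nernst equation, E = +1.18 − (0.0562/2)·(−1.023) = +1.21 V.

+1.21 V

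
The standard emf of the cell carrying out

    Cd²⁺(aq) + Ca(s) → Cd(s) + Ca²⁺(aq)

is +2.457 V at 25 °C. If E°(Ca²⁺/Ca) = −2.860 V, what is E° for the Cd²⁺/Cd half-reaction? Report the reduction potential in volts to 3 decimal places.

In the reaction as written the Cd²⁺/Cd couple is reduced (cathode) and Ca²⁺/Ca is oxidized (anode), so E°cell = E°(Cd²⁺/Cd) − E°(Ca²⁺/Ca).
E°(Cd²⁺/Cd) = E°cell + E°(anode) = +2.457 + (−2.860) = −0.403 V.

−0.403 V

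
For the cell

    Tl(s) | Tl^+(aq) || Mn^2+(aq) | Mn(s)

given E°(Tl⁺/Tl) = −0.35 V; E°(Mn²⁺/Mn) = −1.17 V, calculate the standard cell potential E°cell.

By convention the left-hand electrode in cell notation is the anode (oxidation) and the right-hand electrode is the cathode (reduction).
E°cell = E°(right) − E°(left) = −1.17 − (−0.35) = −0.82 V.
The negative sign shows that, as written, the cell would require an external voltage to drive the reaction.

−0.82 V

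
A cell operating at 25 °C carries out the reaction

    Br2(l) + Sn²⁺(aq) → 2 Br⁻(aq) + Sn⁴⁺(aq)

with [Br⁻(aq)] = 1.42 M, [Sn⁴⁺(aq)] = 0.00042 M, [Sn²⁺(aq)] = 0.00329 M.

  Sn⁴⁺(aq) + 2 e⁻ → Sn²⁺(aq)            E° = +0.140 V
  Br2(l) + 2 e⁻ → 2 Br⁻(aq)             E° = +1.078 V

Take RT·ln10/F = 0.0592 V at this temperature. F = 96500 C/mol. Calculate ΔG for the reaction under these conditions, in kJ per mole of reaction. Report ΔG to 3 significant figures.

−184 kJ/mol

With Br₂/Br⁻ reduced at the cathode, E°cell = +1.078 − (+0.140) = +0.938 V and n = 2.
The reaction quotient is ([Br⁻(aq)]^2·[Sn⁴⁺(aq)]) / [Sn²⁺(aq)] = 0.257; by Nernst, E = +0.938 − (0.0592/2)(−0.589) = +0.9554 V.
Finally ΔG = −nFE = −(2)(96500 C/mol)(+0.9554 V) = −184 kJ/mol.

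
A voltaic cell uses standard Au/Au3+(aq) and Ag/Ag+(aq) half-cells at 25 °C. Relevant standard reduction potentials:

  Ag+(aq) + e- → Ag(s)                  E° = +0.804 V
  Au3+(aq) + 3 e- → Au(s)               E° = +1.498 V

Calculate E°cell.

+0.694 V

The Au³⁺/Au couple has the higher E°, so Au ion is reduced (cathode) and Ag is oxidized (anode).
E°cell = E°(cathode) − E°(anode) = +1.498 − (+0.804) = +0.694 V.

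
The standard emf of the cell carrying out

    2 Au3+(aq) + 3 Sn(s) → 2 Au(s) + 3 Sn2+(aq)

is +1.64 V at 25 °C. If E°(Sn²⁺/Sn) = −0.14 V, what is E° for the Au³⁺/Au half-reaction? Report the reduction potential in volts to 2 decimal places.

+1.50 V

In the reaction as written the Au³⁺/Au couple is reduced (cathode) and Sn²⁺/Sn is oxidized (anode), so E°cell = E°(Au³⁺/Au) − E°(Sn²⁺/Sn).
E°(Au³⁺/Au) = E°cell + E°(anode) = +1.64 + (−0.14) = +1.50 V.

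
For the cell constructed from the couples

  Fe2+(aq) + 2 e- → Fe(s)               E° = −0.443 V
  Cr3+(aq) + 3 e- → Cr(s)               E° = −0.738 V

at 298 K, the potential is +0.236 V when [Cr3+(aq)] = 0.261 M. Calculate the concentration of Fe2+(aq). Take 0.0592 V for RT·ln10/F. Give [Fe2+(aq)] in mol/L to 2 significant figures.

The Fe²⁺/Fe couple has the larger reduction potential, so it is the cathode: E°cell = −0.443 − (−0.738) = +0.295 V and n = 6.
Since E = E° − (0.0592/n)·log Q, log Q = n(E° − E)/0.0592 = 5.980.
The balanced reaction is 3 Fe2+(aq) + 2 Cr(s) → 3 Fe(s) + 2 Cr3+(aq), so Q = [Cr3+(aq)]^2 / [Fe2+(aq)]^3.
Solving for the unknown gives log [Fe2+(aq)] = −2.382, so [Fe2+(aq)] ≈ 0.0041 M.

0.0041 M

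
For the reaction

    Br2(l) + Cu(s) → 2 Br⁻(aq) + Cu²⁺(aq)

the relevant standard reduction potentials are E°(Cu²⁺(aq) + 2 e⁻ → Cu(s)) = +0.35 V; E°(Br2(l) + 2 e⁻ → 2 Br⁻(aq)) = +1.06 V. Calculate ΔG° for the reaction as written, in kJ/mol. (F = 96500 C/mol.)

−137 kJ/mol

In the reaction as written Br2(l) is reduced, so the Br₂/Br⁻ couple is the cathode and Cu²⁺/Cu is the anode.
E°cell = +1.06 − (+0.35) = +0.71 V; balancing electrons gives n = 2.
ΔG° = −nFE°cell = −(2)(96500)(+0.71) J/mol = −137 kJ/mol.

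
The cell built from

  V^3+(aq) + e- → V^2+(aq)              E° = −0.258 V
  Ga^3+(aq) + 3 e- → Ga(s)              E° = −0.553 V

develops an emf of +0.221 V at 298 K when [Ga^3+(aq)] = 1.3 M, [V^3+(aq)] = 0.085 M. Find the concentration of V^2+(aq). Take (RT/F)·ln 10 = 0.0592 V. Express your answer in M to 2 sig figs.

With V³⁺/V²⁺ at the cathode and Ga³⁺/Ga at the anode, E°cell = −0.258 − (−0.553) = +0.295 V (n = 3).
Since E = E° − (0.0592/n)·log Q, log Q = n(E° − E)/0.0592 = 3.750.
The balanced reaction is 3 V^3+(aq) + Ga(s) → 3 V^2+(aq) + Ga^3+(aq), so Q = ([V^2+(aq)]^3·[Ga^3+(aq)]) / [V^3+(aq)]^3.
Solving for the unknown gives log [V^2+(aq)] = 0.141, so [V^2+(aq)] ≈ 1.4 M.

1.4 M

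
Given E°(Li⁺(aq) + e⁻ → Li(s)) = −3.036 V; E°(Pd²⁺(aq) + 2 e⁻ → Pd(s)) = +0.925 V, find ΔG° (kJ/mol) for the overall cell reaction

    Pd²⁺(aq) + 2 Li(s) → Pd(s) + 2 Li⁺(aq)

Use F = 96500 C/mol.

In the reaction as written Pd²⁺(aq) is reduced, so the Pd²⁺/Pd couple is the cathode and Li⁺/Li is the anode.
E°cell = +0.925 − (−3.036) = +3.961 V; balancing electrons gives n = 2.
ΔG° = −nFE°cell = −(2)(96500)(+3.961) J/mol = −764 kJ/mol.

−764 kJ/mol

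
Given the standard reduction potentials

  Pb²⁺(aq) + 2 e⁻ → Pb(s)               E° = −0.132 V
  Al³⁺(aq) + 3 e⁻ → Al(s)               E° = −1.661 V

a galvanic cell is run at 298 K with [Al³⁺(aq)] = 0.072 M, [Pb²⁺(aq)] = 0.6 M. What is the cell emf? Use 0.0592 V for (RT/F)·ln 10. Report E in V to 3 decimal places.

+1.545 V

Since E°(Pb²⁺/Pb) > E°(Al³⁺/Al), Pb²⁺/Pb serves as the cathode.
The standard potential is −0.132 − (−1.661) = +1.529 V and the balanced reaction transfers n = 6 electrons.
The balanced reaction is 3 Pb²⁺(aq) + 2 Al(s) → 3 Pb(s) + 2 Al³⁺(aq), so Q = [Al³⁺(aq)]^2 / [Pb²⁺(aq)]^3 = 0.024 and log Q = −1.620.
Applying E = E° − (RT ln10/nF)·log Q gives +1.529 − (0.0592/6)(−1.620) = +1.545 V.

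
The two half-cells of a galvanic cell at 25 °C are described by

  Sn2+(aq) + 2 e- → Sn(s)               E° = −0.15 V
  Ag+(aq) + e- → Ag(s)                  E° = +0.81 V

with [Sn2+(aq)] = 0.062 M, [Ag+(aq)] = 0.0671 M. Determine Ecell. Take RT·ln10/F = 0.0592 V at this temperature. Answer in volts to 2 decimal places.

Ag⁺/Ag is reduced (cathode, E° = +0.81 V) and Sn²⁺/Sn is oxidized (anode).
E°cell = E°cat − E°an = +0.81 − (−0.15) = +0.96 V; n = 2.
For the overall reaction 2 Ag+(aq) + Sn(s) → 2 Ag(s) + Sn2+(aq), Q = [Sn2+(aq)] / [Ag+(aq)]^2 = 13.8, giving log Q = 1.139.
By the Nernst equation, E = +0.96 − (0.0592/2)·(1.139) = +0.93 V.

+0.93 V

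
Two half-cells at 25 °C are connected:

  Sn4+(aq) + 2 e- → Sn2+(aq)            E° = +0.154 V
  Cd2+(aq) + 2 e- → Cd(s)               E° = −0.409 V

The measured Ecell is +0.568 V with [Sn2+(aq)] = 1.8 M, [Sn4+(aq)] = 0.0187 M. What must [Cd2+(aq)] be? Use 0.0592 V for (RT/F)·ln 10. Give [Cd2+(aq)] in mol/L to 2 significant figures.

The Sn⁴⁺/Sn²⁺ couple has the larger reduction potential, so it is the cathode: E°cell = +0.154 − (−0.409) = +0.563 V and n = 2.
Since E = E° − (0.0592/n)·log Q, log Q = n(E° − E)/0.0592 = −0.169.
For Sn4+(aq) + Cd(s) → Sn2+(aq) + Cd2+(aq), the reaction quotient is Q = ([Sn2+(aq)]·[Cd2+(aq)]) / [Sn4+(aq)].
Substituting the known concentrations and solving, log [Cd2+(aq)] = −2.152 and [Cd2+(aq)] = 0.0070 M.

0.0070 M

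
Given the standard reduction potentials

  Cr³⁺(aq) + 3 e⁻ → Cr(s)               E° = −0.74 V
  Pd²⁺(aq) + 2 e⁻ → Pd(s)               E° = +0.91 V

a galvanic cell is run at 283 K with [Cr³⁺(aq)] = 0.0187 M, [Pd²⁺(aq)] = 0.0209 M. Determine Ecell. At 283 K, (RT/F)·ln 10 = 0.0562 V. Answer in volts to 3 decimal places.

Since E°(Pd²⁺/Pd) > E°(Cr³⁺/Cr), Pd²⁺/Pd serves as the cathode.
E°cell = +0.91 − (−0.74) = +1.65 V, with n = 6 electrons transferred.
For the overall reaction 3 Pd²⁺(aq) + 2 Cr(s) → 3 Pd(s) + 2 Cr³⁺(aq), Q = [Cr³⁺(aq)]^2 / [Pd²⁺(aq)]^3 = 38.3, giving log Q = 1.583.
E = E° − (0.0562/n)·log Q = +1.65 − (0.0562/6)(1.583) = +1.635 V.

+1.635 V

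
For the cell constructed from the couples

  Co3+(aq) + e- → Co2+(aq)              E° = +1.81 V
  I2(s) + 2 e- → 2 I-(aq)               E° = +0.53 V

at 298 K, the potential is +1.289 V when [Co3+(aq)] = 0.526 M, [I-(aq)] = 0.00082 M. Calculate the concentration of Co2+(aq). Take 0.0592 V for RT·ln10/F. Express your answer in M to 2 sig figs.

0.00030 M

Co³⁺/Co²⁺ is the cathode (higher E°); E°cell = +1.81 − (+0.53) = +1.28 V with n = 2.
Since E = E° − (0.0592/n)·log Q, log Q = n(E° − E)/0.0592 = −0.304.
Balancing electrons gives 2 Co3+(aq) + 2 I-(aq) → 2 Co2+(aq) + I2(s); thus Q = [Co2+(aq)]^2 / ([Co3+(aq)]^2·[I-(aq)]^2).
Substituting the known concentrations and solving, log [Co2+(aq)] = −3.517 and [Co2+(aq)] = 0.00030 M.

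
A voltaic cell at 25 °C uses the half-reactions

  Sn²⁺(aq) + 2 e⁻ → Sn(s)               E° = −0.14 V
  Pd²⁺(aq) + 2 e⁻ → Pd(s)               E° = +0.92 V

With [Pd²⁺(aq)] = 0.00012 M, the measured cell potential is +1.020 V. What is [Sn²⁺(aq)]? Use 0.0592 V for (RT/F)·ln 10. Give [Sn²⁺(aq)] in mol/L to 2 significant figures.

0.0027 M

Pd²⁺/Pd is the cathode (higher E°); E°cell = +0.92 − (−0.14) = +1.06 V with n = 2.
From the Nernst equation, log Q = n(E° − E)/0.0592 = 2·(+1.06 − (+1.020))/0.0592 = 1.351.
Balancing electrons gives Pd²⁺(aq) + Sn(s) → Pd(s) + Sn²⁺(aq); thus Q = [Sn²⁺(aq)] / [Pd²⁺(aq)].
Isolating [Sn²⁺(aq)] in Q = 10^{1.351} yields log [Sn²⁺(aq)] = −2.570, i.e. 0.0027 M.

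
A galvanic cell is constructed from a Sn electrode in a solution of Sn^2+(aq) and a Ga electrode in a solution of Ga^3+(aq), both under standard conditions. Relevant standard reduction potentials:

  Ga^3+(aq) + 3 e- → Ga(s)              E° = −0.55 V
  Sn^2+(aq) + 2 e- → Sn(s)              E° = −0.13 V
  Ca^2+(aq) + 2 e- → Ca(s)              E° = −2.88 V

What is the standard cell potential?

+0.42 V

Of the two couples in this cell, the one with the more positive reduction potential is reduced at the cathode: here that is Sn²⁺/Sn (−0.13 V); Ga³⁺/Ga (−0.55 V) is the anode.
E°cell = E°(cathode) − E°(anode) = −0.13 − (−0.55) = +0.42 V.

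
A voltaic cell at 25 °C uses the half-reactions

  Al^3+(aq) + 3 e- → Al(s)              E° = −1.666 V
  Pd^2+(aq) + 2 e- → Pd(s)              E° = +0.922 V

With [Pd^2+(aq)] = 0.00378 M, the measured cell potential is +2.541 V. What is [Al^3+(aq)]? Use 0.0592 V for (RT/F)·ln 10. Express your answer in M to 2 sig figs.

The Pd²⁺/Pd couple has the larger reduction potential, so it is the cathode: E°cell = +0.922 − (−1.666) = +2.588 V and n = 6.
From the Nernst equation, log Q = n(E° − E)/0.0592 = 6·(+2.588 − (+2.541))/0.0592 = 4.764.
The balanced reaction is 3 Pd^2+(aq) + 2 Al(s) → 3 Pd(s) + 2 Al^3+(aq), so Q = [Al^3+(aq)]^2 / [Pd^2+(aq)]^3.
Isolating [Al^3+(aq)] in Q = 10^{4.764} yields log [Al^3+(aq)] = −1.252, i.e. 0.056 M.

0.056 M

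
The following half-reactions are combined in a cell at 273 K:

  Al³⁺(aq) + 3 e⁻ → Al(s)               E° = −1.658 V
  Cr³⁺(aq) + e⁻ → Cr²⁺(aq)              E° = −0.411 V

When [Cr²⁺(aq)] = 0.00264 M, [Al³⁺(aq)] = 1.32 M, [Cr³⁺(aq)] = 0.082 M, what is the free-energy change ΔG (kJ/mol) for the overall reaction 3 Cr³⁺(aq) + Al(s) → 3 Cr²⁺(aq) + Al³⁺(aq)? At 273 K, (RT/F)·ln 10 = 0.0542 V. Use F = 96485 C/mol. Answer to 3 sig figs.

−384 kJ/mol

E°cell = −0.411 − (−1.658) = +1.247 V; the balanced reaction transfers n = 3 electrons.
Here Q = ([Cr²⁺(aq)]^3·[Al³⁺(aq)]) / [Cr³⁺(aq)]^3 = 4.4×10^−5 (log Q = −4.356), giving E = +1.247 − (0.0542/3)·(−4.356) = +1.3257 V.
Then ΔG = −nFE = −3 × 96485 × +1.3257 J/mol = −384 kJ/mol.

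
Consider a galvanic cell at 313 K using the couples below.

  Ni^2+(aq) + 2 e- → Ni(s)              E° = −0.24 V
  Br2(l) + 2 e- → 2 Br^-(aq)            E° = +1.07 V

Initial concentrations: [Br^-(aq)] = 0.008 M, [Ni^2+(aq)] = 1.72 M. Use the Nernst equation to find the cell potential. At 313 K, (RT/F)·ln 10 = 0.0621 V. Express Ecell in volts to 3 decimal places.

The Br₂/Br⁻ couple has the more positive E°, so it is the cathode; Ni²⁺/Ni is the anode.
E°cell = +1.07 − (−0.24) = +1.31 V, with n = 2 electrons transferred.
For the overall reaction Br2(l) + Ni(s) → 2 Br^-(aq) + Ni^2+(aq), Q = [Br^-(aq)]^2·[Ni^2+(aq)] = 0.00011, giving log Q = −3.958.
E = E° − (0.0621/n)·log Q = +1.31 − (0.0621/2)(−3.958) = +1.433 V.

+1.433 V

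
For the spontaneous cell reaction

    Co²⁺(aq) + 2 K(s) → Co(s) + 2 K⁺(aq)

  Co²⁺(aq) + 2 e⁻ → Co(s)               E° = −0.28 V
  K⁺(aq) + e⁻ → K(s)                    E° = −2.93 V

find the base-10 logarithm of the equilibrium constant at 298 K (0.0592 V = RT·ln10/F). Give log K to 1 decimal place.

The Co²⁺/Co couple is reduced (cathode); E°cell = −0.28 − (−2.93) = +2.65 V with n = 2.
At equilibrium E = 0, so log K = nE°cell / 0.0592 = (2)(+2.65) / 0.0592 = 89.5.

log K = 89.5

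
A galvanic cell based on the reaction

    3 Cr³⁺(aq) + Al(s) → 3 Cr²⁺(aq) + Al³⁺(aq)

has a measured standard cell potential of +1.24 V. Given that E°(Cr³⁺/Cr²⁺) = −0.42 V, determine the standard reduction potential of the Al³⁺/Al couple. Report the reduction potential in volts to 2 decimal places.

In the reaction as written the Cr³⁺/Cr²⁺ couple is reduced (cathode) and Al³⁺/Al is oxidized (anode), so E°cell = E°(Cr³⁺/Cr²⁺) − E°(Al³⁺/Al).
E°(Al³⁺/Al) = E°(cathode) − E°cell = −0.42 − (+1.24) = −1.66 V.

−1.66 V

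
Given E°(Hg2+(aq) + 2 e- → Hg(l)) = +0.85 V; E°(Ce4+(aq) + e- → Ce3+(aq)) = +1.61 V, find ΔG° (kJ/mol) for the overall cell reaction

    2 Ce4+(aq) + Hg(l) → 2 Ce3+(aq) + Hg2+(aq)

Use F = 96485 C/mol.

−147 kJ/mol

In the reaction as written Ce4+(aq) is reduced, so the Ce⁴⁺/Ce³⁺ couple is the cathode and Hg²⁺/Hg is the anode.
E°cell = +1.61 − (+0.85) = +0.76 V; balancing electrons gives n = 2.
ΔG° = −nFE°cell = −(2)(96485)(+0.76) J/mol = −147 kJ/mol.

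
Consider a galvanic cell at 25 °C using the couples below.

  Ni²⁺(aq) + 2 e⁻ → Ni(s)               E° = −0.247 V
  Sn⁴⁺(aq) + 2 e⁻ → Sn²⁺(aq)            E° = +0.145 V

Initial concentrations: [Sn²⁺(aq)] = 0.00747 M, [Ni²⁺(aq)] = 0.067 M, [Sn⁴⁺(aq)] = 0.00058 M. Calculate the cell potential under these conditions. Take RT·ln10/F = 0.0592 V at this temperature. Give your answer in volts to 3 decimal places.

Since E°(Sn⁴⁺/Sn²⁺) > E°(Ni²⁺/Ni), Sn⁴⁺/Sn²⁺ serves as the cathode.
E°cell = E°cat − E°an = +0.145 − (−0.247) = +0.392 V; n = 2.
The balanced reaction is Sn⁴⁺(aq) + Ni(s) → Sn²⁺(aq) + Ni²⁺(aq), so Q = ([Sn²⁺(aq)]·[Ni²⁺(aq)]) / [Sn⁴⁺(aq)] = 0.863 and log Q = −0.064.
Applying E = E° − (RT ln10/nF)·log Q gives +0.392 − (0.0592/2)(−0.064) = +0.394 V.

+0.394 V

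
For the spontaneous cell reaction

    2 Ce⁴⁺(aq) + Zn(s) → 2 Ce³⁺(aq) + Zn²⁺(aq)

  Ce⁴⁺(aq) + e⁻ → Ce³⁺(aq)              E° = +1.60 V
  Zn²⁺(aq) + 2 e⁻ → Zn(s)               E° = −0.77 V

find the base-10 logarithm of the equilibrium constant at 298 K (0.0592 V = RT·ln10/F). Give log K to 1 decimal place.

log K = 80.1

The Ce⁴⁺/Ce³⁺ couple is reduced (cathode); E°cell = +1.60 − (−0.77) = +2.37 V with n = 2.
At equilibrium E = 0, so log K = nE°cell / 0.0592 = (2)(+2.37) / 0.0592 = 80.1.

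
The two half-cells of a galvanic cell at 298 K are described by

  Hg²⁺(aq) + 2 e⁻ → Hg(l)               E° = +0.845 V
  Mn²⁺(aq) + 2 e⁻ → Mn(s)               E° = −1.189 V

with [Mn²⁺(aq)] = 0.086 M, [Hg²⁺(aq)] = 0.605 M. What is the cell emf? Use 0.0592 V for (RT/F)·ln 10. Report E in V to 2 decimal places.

+2.06 V

Since E°(Hg²⁺/Hg) > E°(Mn²⁺/Mn), Hg²⁺/Hg serves as the cathode.
The standard potential is +0.845 − (−1.189) = +2.034 V and the balanced reaction transfers n = 2 electrons.
The balanced reaction is Hg²⁺(aq) + Mn(s) → Hg(l) + Mn²⁺(aq), so Q = [Mn²⁺(aq)] / [Hg²⁺(aq)] = 0.142 and log Q = −0.847.
E = E° − (0.0592/n)·log Q = +2.034 − (0.0592/2)(−0.847) = +2.06 V.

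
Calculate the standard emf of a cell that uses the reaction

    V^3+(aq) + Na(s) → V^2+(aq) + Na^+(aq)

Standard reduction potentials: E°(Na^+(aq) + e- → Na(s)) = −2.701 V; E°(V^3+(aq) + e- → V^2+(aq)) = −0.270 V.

+2.431 V

In the reaction as written, V^3+(aq) is reduced (cathode) and Na^+(aq) is produced by oxidation at the anode.
E°cell = E°(cathode) − E°(anode) = −0.270 − (−2.701) = +2.431 V.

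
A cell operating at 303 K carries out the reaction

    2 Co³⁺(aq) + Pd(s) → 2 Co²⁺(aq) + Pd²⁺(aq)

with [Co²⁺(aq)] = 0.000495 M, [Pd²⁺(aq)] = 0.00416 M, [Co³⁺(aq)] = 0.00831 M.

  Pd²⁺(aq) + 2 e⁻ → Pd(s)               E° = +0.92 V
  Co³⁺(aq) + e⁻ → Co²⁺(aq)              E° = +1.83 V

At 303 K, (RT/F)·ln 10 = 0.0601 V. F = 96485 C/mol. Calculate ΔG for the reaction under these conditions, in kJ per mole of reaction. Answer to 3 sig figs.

With Co³⁺/Co²⁺ reduced at the cathode, E°cell = +1.83 − (+0.92) = +0.91 V and n = 2.
Q = ([Co²⁺(aq)]^2·[Pd²⁺(aq)]) / [Co³⁺(aq)]^2 = 1.48×10^−5, so log Q = −4.831 and E = +0.91 − (0.0601/2)(−4.831) = +1.0552 V.
Then ΔG = −nFE = −2 × 96485 × +1.0552 J/mol = −204 kJ/mol.

−204 kJ/mol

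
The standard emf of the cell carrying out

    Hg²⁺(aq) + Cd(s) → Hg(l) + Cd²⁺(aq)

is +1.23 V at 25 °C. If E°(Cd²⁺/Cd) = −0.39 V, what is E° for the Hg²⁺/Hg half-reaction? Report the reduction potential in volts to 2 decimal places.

In the reaction as written the Hg²⁺/Hg couple is reduced (cathode) and Cd²⁺/Cd is oxidized (anode), so E°cell = E°(Hg²⁺/Hg) − E°(Cd²⁺/Cd).
E°(Hg²⁺/Hg) = E°cell + E°(anode) = +1.23 + (−0.39) = +0.84 V.

+0.84 V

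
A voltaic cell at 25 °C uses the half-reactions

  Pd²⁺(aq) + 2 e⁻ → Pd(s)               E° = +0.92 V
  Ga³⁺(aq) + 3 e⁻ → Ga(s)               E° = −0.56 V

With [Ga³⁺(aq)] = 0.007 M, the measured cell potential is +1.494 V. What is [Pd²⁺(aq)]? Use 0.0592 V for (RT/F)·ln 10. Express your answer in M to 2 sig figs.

0.11 M

With Pd²⁺/Pd at the cathode and Ga³⁺/Ga at the anode, E°cell = +0.92 − (−0.56) = +1.48 V (n = 6).
Since E = E° − (0.0592/n)·log Q, log Q = n(E° − E)/0.0592 = −1.419.
The balanced reaction is 3 Pd²⁺(aq) + 2 Ga(s) → 3 Pd(s) + 2 Ga³⁺(aq), so Q = [Ga³⁺(aq)]^2 / [Pd²⁺(aq)]^3.
Isolating [Pd²⁺(aq)] in Q = 10^{−1.419} yields log [Pd²⁺(aq)] = −0.964, i.e. 0.11 M.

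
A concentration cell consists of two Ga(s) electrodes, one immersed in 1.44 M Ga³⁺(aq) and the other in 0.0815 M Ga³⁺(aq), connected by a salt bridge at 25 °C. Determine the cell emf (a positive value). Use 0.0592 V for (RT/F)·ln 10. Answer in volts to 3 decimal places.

0.025 V

For a concentration cell E°cell = 0, since both electrodes use the same couple.
The compartment with the higher Ga³⁺(aq) concentration (1.44 M) acts as the cathode; ions are reduced there and produced at the dilute (0.0815 M) anode.
With n = 3, Ecell = −(0.0592/3)·log([dilute]/[conc]) = −(0.0592/3)·log(0.0815/1.44) = +0.025 V.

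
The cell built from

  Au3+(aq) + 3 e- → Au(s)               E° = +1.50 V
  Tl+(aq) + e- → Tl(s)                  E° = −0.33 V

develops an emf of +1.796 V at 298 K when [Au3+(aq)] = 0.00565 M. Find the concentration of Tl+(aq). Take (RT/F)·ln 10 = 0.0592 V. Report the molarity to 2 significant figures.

0.67 M

The Au³⁺/Au couple has the larger reduction potential, so it is the cathode: E°cell = +1.50 − (−0.33) = +1.83 V and n = 3.
Since E = E° − (0.0592/n)·log Q, log Q = n(E° − E)/0.0592 = 1.723.
For Au3+(aq) + 3 Tl(s) → Au(s) + 3 Tl+(aq), the reaction quotient is Q = [Tl+(aq)]^3 / [Au3+(aq)].
Solving for the unknown gives log [Tl+(aq)] = −0.175, so [Tl+(aq)] ≈ 0.67 M.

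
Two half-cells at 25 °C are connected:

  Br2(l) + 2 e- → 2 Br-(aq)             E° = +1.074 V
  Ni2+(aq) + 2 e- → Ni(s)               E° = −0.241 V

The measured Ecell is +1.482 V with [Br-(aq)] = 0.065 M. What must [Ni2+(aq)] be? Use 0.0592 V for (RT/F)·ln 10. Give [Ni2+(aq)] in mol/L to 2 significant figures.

0.00054 M

Br₂/Br⁻ is the cathode (higher E°); E°cell = +1.074 − (−0.241) = +1.315 V with n = 2.
From the Nernst equation, log Q = n(E° − E)/0.0592 = 2·(+1.315 − (+1.482))/0.0592 = −5.642.
For Br2(l) + Ni(s) → 2 Br-(aq) + Ni2+(aq), the reaction quotient is Q = [Br-(aq)]^2·[Ni2+(aq)].
Solving for the unknown gives log [Ni2+(aq)] = −3.268, so [Ni2+(aq)] ≈ 0.00054 M.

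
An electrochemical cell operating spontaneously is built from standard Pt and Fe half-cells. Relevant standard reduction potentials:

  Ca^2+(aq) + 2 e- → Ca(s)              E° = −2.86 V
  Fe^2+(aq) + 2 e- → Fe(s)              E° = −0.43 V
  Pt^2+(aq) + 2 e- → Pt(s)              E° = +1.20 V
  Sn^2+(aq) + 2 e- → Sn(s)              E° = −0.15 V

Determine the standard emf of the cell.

+1.63 V

Of the two couples in this cell, the one with the more positive reduction potential is reduced at the cathode: here that is Pt²⁺/Pt (+1.20 V); Fe²⁺/Fe (−0.43 V) is the anode.
E°cell = E°(cathode) − E°(anode) = +1.20 − (−0.43) = +1.63 V.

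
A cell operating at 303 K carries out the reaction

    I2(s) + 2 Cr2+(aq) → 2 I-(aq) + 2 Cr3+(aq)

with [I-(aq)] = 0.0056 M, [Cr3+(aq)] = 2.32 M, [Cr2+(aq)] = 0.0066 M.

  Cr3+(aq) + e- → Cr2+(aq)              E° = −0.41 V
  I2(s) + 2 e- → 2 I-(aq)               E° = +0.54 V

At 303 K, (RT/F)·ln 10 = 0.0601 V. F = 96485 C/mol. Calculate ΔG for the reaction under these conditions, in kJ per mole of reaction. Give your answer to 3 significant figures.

The standard cell potential is +0.54 − (−0.41) = +0.95 V, with n = 2 electrons in the balanced equation.
Here Q = ([I-(aq)]^2·[Cr3+(aq)]^2) / [Cr2+(aq)]^2 = 3.87 (log Q = 0.588), giving E = +0.95 − (0.0601/2)·(0.588) = +0.9323 V.
ΔG = −nFE = −(2)(96485)(+0.9323) J/mol = −180 kJ/mol.

−180 kJ/mol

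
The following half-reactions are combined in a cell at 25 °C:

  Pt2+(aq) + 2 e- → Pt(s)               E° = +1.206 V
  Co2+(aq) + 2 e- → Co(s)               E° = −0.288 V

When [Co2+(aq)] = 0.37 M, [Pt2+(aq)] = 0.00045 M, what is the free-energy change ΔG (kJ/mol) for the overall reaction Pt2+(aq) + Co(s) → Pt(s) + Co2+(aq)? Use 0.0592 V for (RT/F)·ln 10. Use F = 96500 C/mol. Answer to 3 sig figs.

With Pt²⁺/Pt reduced at the cathode, E°cell = +1.206 − (−0.288) = +1.494 V and n = 2.
Q = [Co2+(aq)] / [Pt2+(aq)] = 822, so log Q = 2.915 and E = +1.494 − (0.0592/2)(2.915) = +1.4077 V.
Finally ΔG = −nFE = −(2)(96500 C/mol)(+1.4077 V) = −272 kJ/mol.

−272 kJ/mol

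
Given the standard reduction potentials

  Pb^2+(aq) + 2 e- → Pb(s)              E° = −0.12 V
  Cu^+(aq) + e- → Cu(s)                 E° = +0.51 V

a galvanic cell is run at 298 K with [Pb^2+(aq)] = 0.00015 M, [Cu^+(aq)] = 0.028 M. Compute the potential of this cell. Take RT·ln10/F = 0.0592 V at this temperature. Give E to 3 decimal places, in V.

Cu⁺/Cu is reduced (cathode, E° = +0.51 V) and Pb²⁺/Pb is oxidized (anode).
The standard potential is +0.51 − (−0.12) = +0.63 V and the balanced reaction transfers n = 2 electrons.
For the overall reaction 2 Cu^+(aq) + Pb(s) → 2 Cu(s) + Pb^2+(aq), Q = [Pb^2+(aq)] / [Cu^+(aq)]^2 = 0.191, giving log Q = −0.718.
Applying E = E° − (RT ln10/nF)·log Q gives +0.63 − (0.0592/2)(−0.718) = +0.651 V.

+0.651 V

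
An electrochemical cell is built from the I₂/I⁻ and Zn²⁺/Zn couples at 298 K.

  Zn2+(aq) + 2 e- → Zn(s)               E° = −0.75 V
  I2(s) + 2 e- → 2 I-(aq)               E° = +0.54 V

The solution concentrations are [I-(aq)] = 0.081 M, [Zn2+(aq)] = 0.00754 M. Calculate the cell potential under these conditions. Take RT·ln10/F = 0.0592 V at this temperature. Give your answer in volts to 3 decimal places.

+1.417 V

The I₂/I⁻ couple has the more positive E°, so it is the cathode; Zn²⁺/Zn is the anode.
The standard potential is +0.54 − (−0.75) = +1.29 V and the balanced reaction transfers n = 2 electrons.
Balancing gives I2(s) + Zn(s) → 2 I-(aq) + Zn2+(aq); hence Q = [I-(aq)]^2·[Zn2+(aq)] = 4.95×10^−5 (log Q = −4.306).
By the Nernst equation, E = +1.29 − (0.0592/2)·(−4.306) = +1.417 V.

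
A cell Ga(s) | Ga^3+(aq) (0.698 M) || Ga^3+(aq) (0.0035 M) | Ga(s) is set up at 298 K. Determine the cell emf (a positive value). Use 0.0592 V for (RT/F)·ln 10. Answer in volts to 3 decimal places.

For a concentration cell E°cell = 0, since both electrodes use the same couple.
The compartment with the higher Ga^3+(aq) concentration (0.698 M) acts as the cathode; ions are reduced there and produced at the dilute (0.0035 M) anode.
With n = 3, Ecell = −(0.0592/3)·log([dilute]/[conc]) = −(0.0592/3)·log(0.0035/0.698) = +0.045 V.

0.045 V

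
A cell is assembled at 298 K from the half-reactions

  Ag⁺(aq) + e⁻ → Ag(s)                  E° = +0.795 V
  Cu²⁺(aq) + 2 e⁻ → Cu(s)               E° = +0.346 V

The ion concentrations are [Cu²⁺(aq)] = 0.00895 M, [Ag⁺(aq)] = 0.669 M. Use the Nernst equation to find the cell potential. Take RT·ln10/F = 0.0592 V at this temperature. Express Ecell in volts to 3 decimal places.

+0.499 V

Since E°(Ag⁺/Ag) > E°(Cu²⁺/Cu), Ag⁺/Ag serves as the cathode.
E°cell = E°cat − E°an = +0.795 − (+0.346) = +0.449 V; n = 2.
Balancing gives 2 Ag⁺(aq) + Cu(s) → 2 Ag(s) + Cu²⁺(aq); hence Q = [Cu²⁺(aq)] / [Ag⁺(aq)]^2 = 0.02 (log Q = −1.699).
By the Nernst equation, E = +0.449 − (0.0592/2)·(−1.699) = +0.499 V.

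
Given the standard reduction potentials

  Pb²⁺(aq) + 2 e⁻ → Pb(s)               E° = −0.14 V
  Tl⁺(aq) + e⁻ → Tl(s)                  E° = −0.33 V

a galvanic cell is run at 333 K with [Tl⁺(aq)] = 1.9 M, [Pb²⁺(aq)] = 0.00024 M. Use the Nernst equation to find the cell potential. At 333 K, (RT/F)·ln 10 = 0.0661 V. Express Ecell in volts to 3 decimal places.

The Pb²⁺/Pb couple has the more positive E°, so it is the cathode; Tl⁺/Tl is the anode.
The standard potential is −0.14 − (−0.33) = +0.19 V and the balanced reaction transfers n = 2 electrons.
The balanced reaction is Pb²⁺(aq) + 2 Tl(s) → Pb(s) + 2 Tl⁺(aq), so Q = [Tl⁺(aq)]^2 / [Pb²⁺(aq)] = 1.5×10^4 and log Q = 4.177.
E = E° − (0.0661/n)·log Q = +0.19 − (0.0661/2)(4.177) = +0.052 V.

+0.052 V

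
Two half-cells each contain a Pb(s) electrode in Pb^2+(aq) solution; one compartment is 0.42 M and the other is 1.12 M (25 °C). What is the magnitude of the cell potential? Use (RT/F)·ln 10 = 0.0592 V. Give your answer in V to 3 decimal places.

0.013 V

For a concentration cell E°cell = 0, since both electrodes use the same couple.
The compartment with the higher Pb^2+(aq) concentration (1.12 M) acts as the cathode; ions are reduced there and produced at the dilute (0.42 M) anode.
With n = 2, Ecell = −(0.0592/2)·log([dilute]/[conc]) = −(0.0592/2)·log(0.42/1.12) = +0.013 V.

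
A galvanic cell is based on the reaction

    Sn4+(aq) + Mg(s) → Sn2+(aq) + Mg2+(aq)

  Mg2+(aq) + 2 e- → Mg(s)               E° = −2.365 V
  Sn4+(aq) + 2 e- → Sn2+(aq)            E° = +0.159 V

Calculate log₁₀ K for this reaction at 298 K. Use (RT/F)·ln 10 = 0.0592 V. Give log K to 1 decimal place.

The Sn⁴⁺/Sn²⁺ couple is reduced (cathode); E°cell = +0.159 − (−2.365) = +2.524 V with n = 2.
At equilibrium E = 0, so log K = nE°cell / 0.0592 = (2)(+2.524) / 0.0592 = 85.3.

log K = 85.3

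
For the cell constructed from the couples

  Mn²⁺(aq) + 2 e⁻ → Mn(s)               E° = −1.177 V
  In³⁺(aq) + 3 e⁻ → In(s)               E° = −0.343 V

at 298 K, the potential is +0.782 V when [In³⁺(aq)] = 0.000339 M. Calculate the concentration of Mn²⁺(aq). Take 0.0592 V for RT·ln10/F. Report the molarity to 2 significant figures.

0.28 M

The In³⁺/In couple has the larger reduction potential, so it is the cathode: E°cell = −0.343 − (−1.177) = +0.834 V and n = 6.
From the Nernst equation, log Q = n(E° − E)/0.0592 = 6·(+0.834 − (+0.782))/0.0592 = 5.270.
For 2 In³⁺(aq) + 3 Mn(s) → 2 In(s) + 3 Mn²⁺(aq), the reaction quotient is Q = [Mn²⁺(aq)]^3 / [In³⁺(aq)]^2.
Solving for the unknown gives log [Mn²⁺(aq)] = −0.557, so [Mn²⁺(aq)] ≈ 0.28 M.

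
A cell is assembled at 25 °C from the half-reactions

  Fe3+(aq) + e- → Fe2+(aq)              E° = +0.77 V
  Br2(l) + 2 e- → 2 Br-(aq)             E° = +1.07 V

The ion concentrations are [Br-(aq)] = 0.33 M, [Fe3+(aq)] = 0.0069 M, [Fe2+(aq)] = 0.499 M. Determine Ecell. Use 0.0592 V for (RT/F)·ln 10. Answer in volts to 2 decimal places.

+0.44 V

The Br₂/Br⁻ couple has the more positive E°, so it is the cathode; Fe³⁺/Fe²⁺ is the anode.
E°cell = E°cat − E°an = +1.07 − (+0.77) = +0.30 V; n = 2.
For the overall reaction Br2(l) + 2 Fe2+(aq) → 2 Br-(aq) + 2 Fe3+(aq), Q = ([Br-(aq)]^2·[Fe3+(aq)]^2) / [Fe2+(aq)]^2 = 2.08×10^−5, giving log Q = −4.681.
By the Nernst equation, E = +0.30 − (0.0592/2)·(−4.681) = +0.44 V.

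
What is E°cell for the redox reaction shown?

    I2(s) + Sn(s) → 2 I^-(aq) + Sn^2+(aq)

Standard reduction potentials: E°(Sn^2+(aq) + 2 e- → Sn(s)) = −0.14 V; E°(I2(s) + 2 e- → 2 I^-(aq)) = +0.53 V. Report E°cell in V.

+0.67 V

In the reaction as written, I2(s) is reduced (cathode) and Sn^2+(aq) is produced by oxidation at the anode.
E°cell = E°(cathode) − E°(anode) = +0.53 − (−0.14) = +0.67 V.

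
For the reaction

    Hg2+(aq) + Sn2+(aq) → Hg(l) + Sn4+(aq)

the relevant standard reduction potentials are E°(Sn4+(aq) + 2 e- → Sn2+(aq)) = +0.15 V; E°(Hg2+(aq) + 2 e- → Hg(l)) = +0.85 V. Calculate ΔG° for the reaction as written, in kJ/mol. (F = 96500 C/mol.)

−135 kJ/mol

In the reaction as written Hg2+(aq) is reduced, so the Hg²⁺/Hg couple is the cathode and Sn⁴⁺/Sn²⁺ is the anode.
E°cell = +0.85 − (+0.15) = +0.70 V; balancing electrons gives n = 2.
ΔG° = −nFE°cell = −(2)(96500)(+0.70) J/mol = −135 kJ/mol.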